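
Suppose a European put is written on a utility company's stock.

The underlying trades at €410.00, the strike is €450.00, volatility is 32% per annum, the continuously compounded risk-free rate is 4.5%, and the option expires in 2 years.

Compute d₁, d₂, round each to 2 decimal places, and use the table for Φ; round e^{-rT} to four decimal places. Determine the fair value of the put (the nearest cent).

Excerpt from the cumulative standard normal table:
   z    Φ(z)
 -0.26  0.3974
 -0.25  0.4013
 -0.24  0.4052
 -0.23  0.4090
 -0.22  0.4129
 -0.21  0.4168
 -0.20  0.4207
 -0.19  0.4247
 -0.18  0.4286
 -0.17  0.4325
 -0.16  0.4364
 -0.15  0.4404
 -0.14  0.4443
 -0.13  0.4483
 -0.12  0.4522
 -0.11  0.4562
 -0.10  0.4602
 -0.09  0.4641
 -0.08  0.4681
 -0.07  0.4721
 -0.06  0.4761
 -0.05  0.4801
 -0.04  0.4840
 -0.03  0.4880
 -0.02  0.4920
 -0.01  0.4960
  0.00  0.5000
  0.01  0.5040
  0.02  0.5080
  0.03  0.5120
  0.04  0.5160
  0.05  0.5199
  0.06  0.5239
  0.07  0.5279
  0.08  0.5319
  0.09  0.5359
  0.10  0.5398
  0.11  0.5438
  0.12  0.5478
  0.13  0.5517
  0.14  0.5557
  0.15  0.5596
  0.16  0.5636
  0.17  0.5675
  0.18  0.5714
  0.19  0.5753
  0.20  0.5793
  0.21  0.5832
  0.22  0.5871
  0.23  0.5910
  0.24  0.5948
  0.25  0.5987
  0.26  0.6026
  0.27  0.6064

T = 2;  σ√T = 0.4525
d₁ = [ln(410/450) + (0.045 + 0.32²/2)·2] / 0.4525 = [-0.0931 + 0.1924] / 0.4525 = 0.2194 → 0.22
d₂ = d₁ − σ√T = 0.2194 − 0.4525 = -0.2331 → -0.23
e^(−rT) = e^(−0.045·2) = 0.9139
N(−d₂) = N(0.23) = 0.5910;  N(−d₁) = N(-0.22) = 0.4129
P = 450·0.9139·0.5910 − 410·0.4129 = 243.0517 − 169.2890 = 73.7627

€73.76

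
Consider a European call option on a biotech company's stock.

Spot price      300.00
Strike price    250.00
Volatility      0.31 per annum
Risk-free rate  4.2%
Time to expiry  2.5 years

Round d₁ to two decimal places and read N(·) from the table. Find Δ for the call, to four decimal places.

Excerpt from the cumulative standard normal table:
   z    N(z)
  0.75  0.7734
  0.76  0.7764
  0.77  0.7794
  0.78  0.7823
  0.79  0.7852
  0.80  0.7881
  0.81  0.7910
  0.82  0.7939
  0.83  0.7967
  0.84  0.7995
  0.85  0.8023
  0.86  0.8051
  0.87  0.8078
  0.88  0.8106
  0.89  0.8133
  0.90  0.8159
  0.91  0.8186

σ√T = 0.31 × 1.5811 = 0.4902
d₁ = [ln(300/250) + (0.042 + ½·0.31²)·2.5] / (σ√T) = (0.1823 + 0.2251) / 0.4902 = 0.8313 which rounds to 0.83
N(d₁) = N(0.83) = 0.7967
Δ_call = N(d₁) = 0.7967

0.7967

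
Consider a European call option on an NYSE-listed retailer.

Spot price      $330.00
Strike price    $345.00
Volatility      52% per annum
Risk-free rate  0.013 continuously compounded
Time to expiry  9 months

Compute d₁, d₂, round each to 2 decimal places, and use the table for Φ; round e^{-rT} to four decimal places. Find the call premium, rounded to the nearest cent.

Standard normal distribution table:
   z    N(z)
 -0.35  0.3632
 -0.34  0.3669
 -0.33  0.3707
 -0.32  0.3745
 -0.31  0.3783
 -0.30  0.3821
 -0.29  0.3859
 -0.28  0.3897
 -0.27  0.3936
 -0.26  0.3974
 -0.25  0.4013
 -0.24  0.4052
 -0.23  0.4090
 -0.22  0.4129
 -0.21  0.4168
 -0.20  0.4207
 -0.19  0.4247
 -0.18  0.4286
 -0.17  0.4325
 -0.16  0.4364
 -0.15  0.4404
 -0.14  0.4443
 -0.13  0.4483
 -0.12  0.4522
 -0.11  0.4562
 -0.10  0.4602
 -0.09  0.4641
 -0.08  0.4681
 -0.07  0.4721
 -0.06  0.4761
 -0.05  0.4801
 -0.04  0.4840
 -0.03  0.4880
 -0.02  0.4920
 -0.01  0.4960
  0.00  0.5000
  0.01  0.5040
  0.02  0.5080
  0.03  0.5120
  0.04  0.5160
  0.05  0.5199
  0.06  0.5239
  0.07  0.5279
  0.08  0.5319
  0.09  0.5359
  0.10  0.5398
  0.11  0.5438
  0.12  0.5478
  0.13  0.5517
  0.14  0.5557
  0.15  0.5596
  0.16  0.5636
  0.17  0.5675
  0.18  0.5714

σ√T = 0.52·√0.75 = 0.4503
ln(S/K) + (r + σ²/2)T = ln(330/345) + (0.013 + 0.52²/2)·0.75 = -0.0445 + 0.1112 = 0.0667
d₁ = 0.0667 / 0.4503 = 0.1481 → 0.15
d₂ = d₁ − σ√T = 0.1481 − 0.4503 = -0.3022 → -0.30
e^(−rT) = e^(−0.013·0.75) = 0.9903
N(d₁) = N(0.15) = 0.5596;  N(d₂) = N(-0.30) = 0.3821
C = 330·0.5596 − 345·0.9903·0.3821 = 184.6680 − 130.5458 = 54.1222

$54.12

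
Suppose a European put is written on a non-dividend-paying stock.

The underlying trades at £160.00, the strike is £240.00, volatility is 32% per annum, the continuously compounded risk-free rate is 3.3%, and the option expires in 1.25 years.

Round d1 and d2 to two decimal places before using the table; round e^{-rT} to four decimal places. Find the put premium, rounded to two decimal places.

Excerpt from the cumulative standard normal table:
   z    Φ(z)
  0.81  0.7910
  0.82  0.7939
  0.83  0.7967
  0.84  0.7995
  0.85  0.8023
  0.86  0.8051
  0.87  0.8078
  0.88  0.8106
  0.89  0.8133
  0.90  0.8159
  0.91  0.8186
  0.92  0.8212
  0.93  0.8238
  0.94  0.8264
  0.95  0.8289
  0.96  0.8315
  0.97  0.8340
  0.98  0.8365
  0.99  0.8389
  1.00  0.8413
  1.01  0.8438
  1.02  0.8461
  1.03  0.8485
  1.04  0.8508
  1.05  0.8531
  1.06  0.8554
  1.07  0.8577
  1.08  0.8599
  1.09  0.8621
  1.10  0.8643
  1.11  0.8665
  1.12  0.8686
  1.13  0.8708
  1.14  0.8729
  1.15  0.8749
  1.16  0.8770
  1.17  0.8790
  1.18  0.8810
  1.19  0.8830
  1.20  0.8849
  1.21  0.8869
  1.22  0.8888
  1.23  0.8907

σ√T = 0.32·√1.25 = 0.3578
d₁ = [ln(160/240) + (0.033 + ½·0.32²)·1.25] / (σ√T) = (-0.4055 + 0.1052) / 0.3578 = -0.8391 → -0.84
d₂ = -0.8391 − 0.3578 = -1.1969 → -1.20
exp(−rT) = exp(−0.033·1.25) = 0.9596
P = 240·0.9596·N(1.20) − 160·N(0.84) = 240·0.9596·0.8849 − 160·0.7995 = 203.7960 − 127.9200 = 75.8760

£75.88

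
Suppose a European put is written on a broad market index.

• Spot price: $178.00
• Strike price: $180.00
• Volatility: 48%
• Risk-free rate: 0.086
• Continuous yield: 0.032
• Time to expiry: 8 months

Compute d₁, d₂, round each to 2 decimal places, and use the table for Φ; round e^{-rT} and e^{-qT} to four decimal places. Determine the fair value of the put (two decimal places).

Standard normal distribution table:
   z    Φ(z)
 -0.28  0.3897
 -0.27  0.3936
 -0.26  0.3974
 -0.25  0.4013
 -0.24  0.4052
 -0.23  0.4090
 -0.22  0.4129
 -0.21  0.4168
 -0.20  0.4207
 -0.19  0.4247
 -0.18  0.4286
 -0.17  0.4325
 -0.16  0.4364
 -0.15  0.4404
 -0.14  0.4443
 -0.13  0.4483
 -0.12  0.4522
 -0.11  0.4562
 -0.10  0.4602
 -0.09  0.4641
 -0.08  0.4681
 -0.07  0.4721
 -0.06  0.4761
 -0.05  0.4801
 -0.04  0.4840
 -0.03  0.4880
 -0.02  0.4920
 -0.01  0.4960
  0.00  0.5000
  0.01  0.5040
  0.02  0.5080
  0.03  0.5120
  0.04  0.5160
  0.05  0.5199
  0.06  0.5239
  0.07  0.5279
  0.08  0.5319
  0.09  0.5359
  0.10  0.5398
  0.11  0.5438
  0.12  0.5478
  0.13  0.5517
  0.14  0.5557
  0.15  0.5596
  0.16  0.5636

$24.53

σ√T = 0.48·√0.6667 = 0.3919
d₁ = [ln(178/180) + (0.086 − 0.032 + 0.48²/2)·0.6667] / 0.3919 = [-0.0112 + 0.1128] / 0.3919 = 0.2593 ⇒ 0.26
d₂ = d₁ − σ√T = 0.2593 − 0.3919 = -0.1326 ⇒ -0.13
exp(−qT) = exp(−0.032·0.6667) = 0.9789;  exp(−rT) = exp(−0.086·0.6667) = 0.9443
P = 180·0.9443·N(0.13) − 178·0.9789·N(-0.26) = 180·0.9443·0.5517 − 178·0.9789·0.3974 = 93.7747 − 69.2446 = 24.5300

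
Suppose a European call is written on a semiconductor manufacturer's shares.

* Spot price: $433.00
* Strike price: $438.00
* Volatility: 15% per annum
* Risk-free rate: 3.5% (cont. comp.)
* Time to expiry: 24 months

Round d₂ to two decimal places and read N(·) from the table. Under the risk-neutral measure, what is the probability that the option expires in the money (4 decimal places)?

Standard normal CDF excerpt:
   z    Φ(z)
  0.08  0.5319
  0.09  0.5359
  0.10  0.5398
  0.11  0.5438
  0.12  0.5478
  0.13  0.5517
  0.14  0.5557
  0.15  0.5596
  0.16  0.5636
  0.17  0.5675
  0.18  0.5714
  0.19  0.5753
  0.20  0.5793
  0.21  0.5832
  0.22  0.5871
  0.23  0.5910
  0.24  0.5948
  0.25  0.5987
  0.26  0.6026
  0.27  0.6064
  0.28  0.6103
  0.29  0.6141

0.5675

σ√T = 0.15·√2 = 0.2121
ln(S/K) + (r + σ²/2)T = ln(433/438) + (0.035 + 0.15²/2)·2 = -0.0115 + 0.0925 = 0.0810
d₁ = 0.0810 / 0.2121 = 0.3819 → 0.38
d₂ = d₁ − σ√T = 0.3819 − 0.2121 = 0.1698 → 0.17
Risk-neutral Pr[S_T > K] = N(d₂) = N(0.17) = 0.5675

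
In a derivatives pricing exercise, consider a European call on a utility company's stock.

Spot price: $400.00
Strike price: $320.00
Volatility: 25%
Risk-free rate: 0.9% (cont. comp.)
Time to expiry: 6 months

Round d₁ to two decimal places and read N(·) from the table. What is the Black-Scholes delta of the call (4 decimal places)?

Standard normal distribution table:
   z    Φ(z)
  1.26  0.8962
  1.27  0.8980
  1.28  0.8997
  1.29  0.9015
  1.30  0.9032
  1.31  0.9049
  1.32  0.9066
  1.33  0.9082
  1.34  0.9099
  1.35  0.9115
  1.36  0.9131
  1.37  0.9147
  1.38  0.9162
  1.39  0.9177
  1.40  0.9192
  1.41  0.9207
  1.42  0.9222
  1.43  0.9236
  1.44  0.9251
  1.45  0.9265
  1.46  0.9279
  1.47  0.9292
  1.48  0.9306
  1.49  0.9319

T = 0.5;  σ√T = 0.1768
d₁ = [ln(400/320) + (0.009 + 0.25²/2)·0.5] / 0.1768 = [0.2231 + 0.0201] / 0.1768 = 1.3761 ⇒ 1.38
N(d₁) = N(1.38) = 0.9162
Δ_call = N(d₁) = 0.9162

0.9162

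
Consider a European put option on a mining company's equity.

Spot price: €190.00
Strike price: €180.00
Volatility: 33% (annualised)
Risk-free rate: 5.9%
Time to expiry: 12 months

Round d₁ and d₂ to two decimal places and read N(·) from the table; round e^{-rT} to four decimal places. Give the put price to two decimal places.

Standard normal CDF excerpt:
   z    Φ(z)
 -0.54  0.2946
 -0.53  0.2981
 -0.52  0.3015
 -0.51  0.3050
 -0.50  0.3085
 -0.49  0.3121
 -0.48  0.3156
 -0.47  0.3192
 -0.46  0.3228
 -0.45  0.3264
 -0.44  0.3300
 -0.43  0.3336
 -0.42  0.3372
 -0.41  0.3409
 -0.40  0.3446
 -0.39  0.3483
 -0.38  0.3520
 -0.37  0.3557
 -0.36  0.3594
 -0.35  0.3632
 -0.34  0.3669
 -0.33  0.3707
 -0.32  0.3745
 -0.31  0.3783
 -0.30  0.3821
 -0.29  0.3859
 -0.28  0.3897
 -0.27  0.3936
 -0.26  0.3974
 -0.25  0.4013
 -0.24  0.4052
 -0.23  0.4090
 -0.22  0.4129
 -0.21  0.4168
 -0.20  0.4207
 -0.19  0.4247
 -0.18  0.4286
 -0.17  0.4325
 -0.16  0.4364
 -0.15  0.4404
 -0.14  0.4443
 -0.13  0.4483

T = 1;  σ√T = 0.3300
ln(S/K) + (r + σ²/2)T = ln(190/180) + (0.059 + 0.33²/2)·1 = 0.0541 + 0.1134 = 0.1675
d₁ = 0.1675 / 0.3300 = 0.5076 ⇒ 0.51
d₂ = d₁ − σ√T = 0.5076 − 0.3300 = 0.1776 ⇒ 0.18
e^(−rT) = e^(−0.059·1) = 0.9427
N(−d₂) = N(-0.18) = 0.4286;  N(−d₁) = N(-0.51) = 0.3050
P = 180·0.9427·0.4286 − 190·0.3050 = 72.7274 − 57.9500 = 14.7774

€14.78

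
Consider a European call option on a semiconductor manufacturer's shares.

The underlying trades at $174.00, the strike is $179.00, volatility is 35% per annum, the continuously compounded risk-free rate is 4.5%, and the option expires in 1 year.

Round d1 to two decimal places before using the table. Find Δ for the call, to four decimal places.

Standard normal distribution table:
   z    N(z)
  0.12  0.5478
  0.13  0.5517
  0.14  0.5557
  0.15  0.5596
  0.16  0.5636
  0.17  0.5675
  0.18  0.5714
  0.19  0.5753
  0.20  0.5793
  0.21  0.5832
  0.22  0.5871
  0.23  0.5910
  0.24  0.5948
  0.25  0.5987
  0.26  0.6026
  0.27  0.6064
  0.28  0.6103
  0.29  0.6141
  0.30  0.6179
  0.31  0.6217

σ√T = 0.35·√1 = 0.3500
d₁ = [ln(174/179) + (0.045 + 0.35²/2)·1] / 0.3500 = [-0.0283 + 0.1062] / 0.3500 = 0.2226 ⇒ 0.22
N(d₁) = N(0.22) = 0.5871
Δ_call = N(d₁) = 0.5871

0.5871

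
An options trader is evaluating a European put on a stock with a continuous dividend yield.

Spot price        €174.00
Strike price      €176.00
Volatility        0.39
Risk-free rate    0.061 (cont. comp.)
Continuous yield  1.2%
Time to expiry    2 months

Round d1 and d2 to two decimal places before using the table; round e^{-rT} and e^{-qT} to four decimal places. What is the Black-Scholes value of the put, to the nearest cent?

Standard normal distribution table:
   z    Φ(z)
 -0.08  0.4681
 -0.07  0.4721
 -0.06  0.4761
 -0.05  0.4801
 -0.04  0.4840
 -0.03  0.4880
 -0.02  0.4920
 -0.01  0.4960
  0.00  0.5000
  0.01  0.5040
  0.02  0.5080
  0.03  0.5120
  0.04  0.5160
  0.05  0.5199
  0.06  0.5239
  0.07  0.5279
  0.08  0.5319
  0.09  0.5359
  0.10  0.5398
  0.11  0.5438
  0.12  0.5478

σ√T = 0.39 × 0.4082 = 0.1592
d₁ = [ln(174/176) + (0.061 − 0.012 + ½·0.39²)·0.1667] / (σ√T) = (-0.0114 + 0.0208) / 0.1592 = 0.0591 → 0.06
d₂ = 0.0591 − 0.1592 = -0.1001 → -0.10
e^(−qT) = e^(−0.012·0.1667) = 0.9980;  e^(−rT) = e^(−0.061·0.1667) = 0.9899
N(−d₂) = N(0.10) = 0.5398;  N(−d₁) = N(-0.06) = 0.4761
P = 176·0.9899·0.5398 − 174·0.9980·0.4761 = 94.0453 − 82.6757 = 11.3695

€11.37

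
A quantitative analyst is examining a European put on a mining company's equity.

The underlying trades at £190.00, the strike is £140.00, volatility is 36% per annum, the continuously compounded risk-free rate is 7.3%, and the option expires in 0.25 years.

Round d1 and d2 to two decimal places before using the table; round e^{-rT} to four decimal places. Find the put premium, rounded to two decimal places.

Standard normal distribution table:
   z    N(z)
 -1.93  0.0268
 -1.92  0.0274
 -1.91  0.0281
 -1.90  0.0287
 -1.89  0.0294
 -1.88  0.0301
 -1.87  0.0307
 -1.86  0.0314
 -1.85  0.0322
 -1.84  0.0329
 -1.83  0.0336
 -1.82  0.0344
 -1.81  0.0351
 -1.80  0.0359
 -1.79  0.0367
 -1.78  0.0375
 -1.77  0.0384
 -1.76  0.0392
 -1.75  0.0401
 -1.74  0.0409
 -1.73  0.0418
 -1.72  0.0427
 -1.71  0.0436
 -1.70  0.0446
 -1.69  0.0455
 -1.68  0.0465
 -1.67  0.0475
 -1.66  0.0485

£0.41

σ√T = 0.36 × 0.5000 = 0.1800
ln(S/K) + (r + σ²/2)T = ln(190/140) + (0.073 + 0.36²/2)·0.25 = 0.3054 + 0.0344 = 0.3398
d₁ = 0.3398 / 0.1800 = 1.8880 ⇒ 1.89
d₂ = d₁ − σ√T = 1.8880 − 0.1800 = 1.7080 ⇒ 1.71
e^(−rT) = e^(−0.073·0.25) = 0.9819
N(−d₂) = N(-1.71) = 0.0436;  N(−d₁) = N(-1.89) = 0.0294
P = 140·0.9819·0.0436 − 190·0.0294 = 5.9935 − 5.5860 = 0.4075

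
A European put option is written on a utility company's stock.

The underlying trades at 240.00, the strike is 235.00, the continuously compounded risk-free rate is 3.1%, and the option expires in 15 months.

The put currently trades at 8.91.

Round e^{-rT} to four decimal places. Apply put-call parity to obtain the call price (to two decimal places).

22.84

exp(−rT) = exp(−0.031·1.25) = 0.9620
Put-call parity: C − P = S − K·e^(−rT) = 240 − 235·0.9620 = 240 − 226.0700 = 13.9300
C = P + (C − P) = 8.91 + (13.9300) = 22.8400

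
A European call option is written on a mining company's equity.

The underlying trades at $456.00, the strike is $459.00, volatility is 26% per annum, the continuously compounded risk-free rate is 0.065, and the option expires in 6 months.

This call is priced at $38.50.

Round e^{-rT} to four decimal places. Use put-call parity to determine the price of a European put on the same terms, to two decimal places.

$26.81

e^(−rT) = e^(−0.065·0.5) = 0.9680
Put-call parity: C − P = S − K·e^(−rT) = 456 − 459·0.9680 = 456 − 444.3120 = 11.6880
P = C − (C − P) = 38.50 − (11.6880) = 26.8120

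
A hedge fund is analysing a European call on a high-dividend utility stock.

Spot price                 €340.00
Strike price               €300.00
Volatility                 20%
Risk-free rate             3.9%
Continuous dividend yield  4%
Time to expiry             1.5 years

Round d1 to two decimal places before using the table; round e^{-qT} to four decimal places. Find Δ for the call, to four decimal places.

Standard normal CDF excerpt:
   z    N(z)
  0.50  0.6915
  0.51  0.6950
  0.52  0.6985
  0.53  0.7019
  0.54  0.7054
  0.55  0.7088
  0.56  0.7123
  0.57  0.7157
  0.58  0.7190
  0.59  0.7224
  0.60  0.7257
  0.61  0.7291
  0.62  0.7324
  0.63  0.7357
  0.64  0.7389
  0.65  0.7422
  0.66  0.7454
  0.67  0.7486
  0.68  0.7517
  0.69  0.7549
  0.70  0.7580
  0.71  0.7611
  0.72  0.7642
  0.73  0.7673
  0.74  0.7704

σ√T = 0.2 × 1.2247 = 0.2449
d₁ = [ln(340/300) + (0.039 − 0.04 + ½·0.2²)·1.5] / (σ√T) = (0.1252 + 0.0285) / 0.2449 = 0.6273 ⇒ 0.63
N(d₁) = N(0.63) = 0.7357
Δ_call = e^(−qT)·N(d₁) = 0.9418·0.7357 = 0.6929

0.6929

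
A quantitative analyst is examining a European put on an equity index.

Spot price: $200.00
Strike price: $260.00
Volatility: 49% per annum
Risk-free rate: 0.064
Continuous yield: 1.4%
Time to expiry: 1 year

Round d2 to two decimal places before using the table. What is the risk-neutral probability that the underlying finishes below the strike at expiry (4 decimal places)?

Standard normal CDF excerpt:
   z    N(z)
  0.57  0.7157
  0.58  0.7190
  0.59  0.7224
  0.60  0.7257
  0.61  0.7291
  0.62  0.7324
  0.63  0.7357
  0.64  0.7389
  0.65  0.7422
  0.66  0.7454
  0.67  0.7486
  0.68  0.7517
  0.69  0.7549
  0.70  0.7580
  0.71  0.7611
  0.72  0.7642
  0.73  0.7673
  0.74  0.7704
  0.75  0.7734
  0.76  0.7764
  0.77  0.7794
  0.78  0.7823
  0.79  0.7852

0.7517

σ√T = 0.49 × 1.0000 = 0.4900
d₁ = [ln(200/260) + (0.064 − 0.014 + ½·0.49²)·1] / (σ√T) = (-0.2624 + 0.1700) / 0.4900 = -0.1884 ≈ -0.19
d₂ = -0.1884 − 0.4900 = -0.6784 ≈ -0.68
Pr(exercise) under Q = N(−d₂) = N(0.68) = 0.7517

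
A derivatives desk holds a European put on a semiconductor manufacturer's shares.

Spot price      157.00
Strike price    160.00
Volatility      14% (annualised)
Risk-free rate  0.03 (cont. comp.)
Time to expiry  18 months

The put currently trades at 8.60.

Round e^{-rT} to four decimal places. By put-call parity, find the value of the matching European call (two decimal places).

exp(−rT) = exp(−0.03·1.5) = 0.9560
Put-call parity: C − P = S − K·e^(−rT) = 157 − 160·0.9560 = 157 − 152.9600 = 4.0400
C = P + (C − P) = 8.60 + (4.0400) = 12.6400

12.64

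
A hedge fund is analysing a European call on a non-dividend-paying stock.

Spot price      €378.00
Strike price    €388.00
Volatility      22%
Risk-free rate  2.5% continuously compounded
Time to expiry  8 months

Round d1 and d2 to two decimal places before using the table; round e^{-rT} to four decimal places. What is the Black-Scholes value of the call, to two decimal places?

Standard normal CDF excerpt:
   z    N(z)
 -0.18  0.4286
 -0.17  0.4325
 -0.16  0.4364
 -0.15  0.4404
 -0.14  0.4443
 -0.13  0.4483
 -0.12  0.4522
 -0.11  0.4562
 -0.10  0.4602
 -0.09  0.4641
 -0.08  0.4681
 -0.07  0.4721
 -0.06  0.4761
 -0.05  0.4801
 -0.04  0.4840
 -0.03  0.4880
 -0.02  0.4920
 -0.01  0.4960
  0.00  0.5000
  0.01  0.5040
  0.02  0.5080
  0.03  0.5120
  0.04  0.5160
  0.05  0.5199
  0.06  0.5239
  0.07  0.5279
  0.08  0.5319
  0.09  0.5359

σ√T = 0.22 × 0.8165 = 0.1796
ln(S/K) + (r + σ²/2)T = ln(378/388) + (0.025 + 0.22²/2)·0.6667 = -0.0261 + 0.0328 = 0.0067
d₁ = 0.0067 / 0.1796 = 0.0372 ≈ 0.04
d₂ = d₁ − σ√T = 0.0372 − 0.1796 = -0.1424 ≈ -0.14
exp(−rT) = exp(−0.025·0.6667) = 0.9835
N(d₁) = N(0.04) = 0.5160;  N(d₂) = N(-0.14) = 0.4443
C = 378·0.5160 − 388·0.9835·0.4443 = 195.0480 − 169.5440 = 25.5040

€25.50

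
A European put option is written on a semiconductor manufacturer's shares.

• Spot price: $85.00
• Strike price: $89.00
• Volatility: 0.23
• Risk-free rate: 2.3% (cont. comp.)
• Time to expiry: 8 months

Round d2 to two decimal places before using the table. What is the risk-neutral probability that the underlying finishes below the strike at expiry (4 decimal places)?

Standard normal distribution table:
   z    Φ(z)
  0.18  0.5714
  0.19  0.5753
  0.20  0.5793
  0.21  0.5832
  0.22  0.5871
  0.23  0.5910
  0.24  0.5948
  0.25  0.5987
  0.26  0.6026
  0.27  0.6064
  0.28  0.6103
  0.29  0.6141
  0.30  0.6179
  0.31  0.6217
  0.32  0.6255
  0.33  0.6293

σ√T = 0.23·√0.6667 = 0.1878
d₁ = [ln(85/89) + (0.023 + 0.23²/2)·0.6667] / 0.1878 = [-0.0460 + 0.0330] / 0.1878 = -0.0693 ⇒ -0.07
d₂ = d₁ − σ√T = -0.0693 − 0.1878 = -0.2571 ⇒ -0.26
Pr(exercise) under Q = N(−d₂) = N(0.26) = 0.6026

0.6026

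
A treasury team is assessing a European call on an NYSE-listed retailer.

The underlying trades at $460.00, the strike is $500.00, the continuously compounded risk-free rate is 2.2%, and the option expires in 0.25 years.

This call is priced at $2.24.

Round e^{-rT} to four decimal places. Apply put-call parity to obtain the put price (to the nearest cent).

$39.49

e^(−rT) = e^(−0.022·0.25) = 0.9945
Put-call parity: C − P = S − K·e^(−rT) = 460 − 500·0.9945 = 460 − 497.2500 = -37.2500
P = C − (C − P) = 2.24 − (-37.2500) = 39.4900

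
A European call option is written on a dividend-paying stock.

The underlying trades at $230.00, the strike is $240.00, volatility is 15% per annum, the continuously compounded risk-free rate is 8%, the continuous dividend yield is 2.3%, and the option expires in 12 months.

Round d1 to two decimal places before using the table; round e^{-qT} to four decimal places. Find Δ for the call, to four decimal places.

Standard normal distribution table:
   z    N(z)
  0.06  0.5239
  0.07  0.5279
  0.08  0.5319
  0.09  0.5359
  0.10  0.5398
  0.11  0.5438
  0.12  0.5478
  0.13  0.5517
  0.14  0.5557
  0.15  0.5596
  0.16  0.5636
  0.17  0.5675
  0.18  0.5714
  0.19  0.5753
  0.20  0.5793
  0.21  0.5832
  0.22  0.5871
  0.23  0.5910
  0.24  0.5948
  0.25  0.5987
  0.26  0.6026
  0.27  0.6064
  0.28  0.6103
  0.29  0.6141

σ√T = 0.15 × 1.0000 = 0.1500
d₁ = [ln(230/240) + (0.08 − 0.023 + 0.15²/2)·1] / 0.1500 = [-0.0426 + 0.0683] / 0.1500 = 0.1713 ⇒ 0.17
N(d₁) = N(0.17) = 0.5675
Δ_call = e^(−qT)·N(d₁) = 0.9773·0.5675 = 0.5546

0.5546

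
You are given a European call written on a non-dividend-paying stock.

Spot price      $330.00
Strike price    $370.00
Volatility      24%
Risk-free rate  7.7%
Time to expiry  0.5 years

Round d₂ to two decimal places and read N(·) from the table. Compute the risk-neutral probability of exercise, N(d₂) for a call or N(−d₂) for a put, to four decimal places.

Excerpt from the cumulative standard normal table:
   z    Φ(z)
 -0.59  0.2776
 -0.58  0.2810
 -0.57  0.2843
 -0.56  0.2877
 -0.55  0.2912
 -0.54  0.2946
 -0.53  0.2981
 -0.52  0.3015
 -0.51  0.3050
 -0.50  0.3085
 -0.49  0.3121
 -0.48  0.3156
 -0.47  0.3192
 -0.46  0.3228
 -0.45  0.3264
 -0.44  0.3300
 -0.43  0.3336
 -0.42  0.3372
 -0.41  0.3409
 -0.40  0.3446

0.2981

T = 0.5;  σ√T = 0.1697
d₁ = [ln(330/370) + (0.077 + ½·0.24²)·0.5] / (σ√T) = (-0.1144 + 0.0529) / 0.1697 = -0.3625 which rounds to -0.36
d₂ = -0.3625 − 0.1697 = -0.5322 which rounds to -0.53
Pr(exercise) under Q = N(d₂) = 0.2981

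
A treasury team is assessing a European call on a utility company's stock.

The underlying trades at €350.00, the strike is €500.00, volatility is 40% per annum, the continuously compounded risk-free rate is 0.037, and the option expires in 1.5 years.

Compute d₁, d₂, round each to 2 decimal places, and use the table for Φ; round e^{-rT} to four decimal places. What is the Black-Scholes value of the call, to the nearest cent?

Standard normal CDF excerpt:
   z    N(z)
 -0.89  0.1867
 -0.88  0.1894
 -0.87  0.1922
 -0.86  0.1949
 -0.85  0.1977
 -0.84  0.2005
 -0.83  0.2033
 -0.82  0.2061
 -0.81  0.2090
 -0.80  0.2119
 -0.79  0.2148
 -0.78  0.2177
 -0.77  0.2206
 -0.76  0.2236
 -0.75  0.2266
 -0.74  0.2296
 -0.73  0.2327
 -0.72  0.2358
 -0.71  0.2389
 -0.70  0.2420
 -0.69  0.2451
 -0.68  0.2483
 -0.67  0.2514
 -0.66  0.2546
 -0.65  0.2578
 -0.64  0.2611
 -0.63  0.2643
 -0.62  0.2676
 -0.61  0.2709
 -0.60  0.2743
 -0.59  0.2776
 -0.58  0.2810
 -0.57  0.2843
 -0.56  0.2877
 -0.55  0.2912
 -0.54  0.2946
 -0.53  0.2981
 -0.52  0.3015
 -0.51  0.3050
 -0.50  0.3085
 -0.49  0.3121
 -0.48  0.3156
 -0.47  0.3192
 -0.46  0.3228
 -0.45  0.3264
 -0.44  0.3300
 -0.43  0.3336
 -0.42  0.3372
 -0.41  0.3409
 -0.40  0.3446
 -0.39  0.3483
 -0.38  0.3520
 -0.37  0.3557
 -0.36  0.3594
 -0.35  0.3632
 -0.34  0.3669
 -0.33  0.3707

σ√T = 0.4 × 1.2247 = 0.4899
d₁ = [ln(350/500) + (0.037 + ½·0.4²)·1.5] / (σ√T) = (-0.3567 + 0.1755) / 0.4899 = -0.3698 ≈ -0.37
d₂ = -0.3698 − 0.4899 = -0.8597 ≈ -0.86
exp(−rT) = exp(−0.037·1.5) = 0.9460
N(d₁) = N(-0.37) = 0.3557;  N(d₂) = N(-0.86) = 0.1949
C = 350·0.3557 − 500·0.9460·0.1949 = 124.4950 − 92.1877 = 32.3073

€32.31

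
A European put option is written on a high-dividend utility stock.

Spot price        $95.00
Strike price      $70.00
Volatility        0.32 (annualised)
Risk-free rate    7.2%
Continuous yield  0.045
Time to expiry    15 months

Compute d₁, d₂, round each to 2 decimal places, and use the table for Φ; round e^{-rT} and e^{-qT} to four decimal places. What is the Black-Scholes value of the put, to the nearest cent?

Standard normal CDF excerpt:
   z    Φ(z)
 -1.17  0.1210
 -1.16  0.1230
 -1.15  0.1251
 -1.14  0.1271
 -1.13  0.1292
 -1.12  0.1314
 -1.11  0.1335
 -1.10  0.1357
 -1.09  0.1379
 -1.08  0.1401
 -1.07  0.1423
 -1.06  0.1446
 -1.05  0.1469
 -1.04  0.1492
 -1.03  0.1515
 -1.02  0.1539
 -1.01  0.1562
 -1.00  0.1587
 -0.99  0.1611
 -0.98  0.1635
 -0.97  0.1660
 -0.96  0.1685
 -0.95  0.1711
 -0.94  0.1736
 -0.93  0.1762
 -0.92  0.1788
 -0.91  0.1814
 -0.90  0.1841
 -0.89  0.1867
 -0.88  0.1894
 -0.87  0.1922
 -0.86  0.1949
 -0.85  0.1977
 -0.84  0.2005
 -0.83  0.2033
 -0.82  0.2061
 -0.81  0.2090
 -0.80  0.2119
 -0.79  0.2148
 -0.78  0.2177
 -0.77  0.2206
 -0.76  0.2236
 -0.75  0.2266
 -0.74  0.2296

σ√T = 0.32 × 1.1180 = 0.3578
d₁ = [ln(95/70) + (0.072 − 0.045 + ½·0.32²)·1.25] / (σ√T) = (0.3054 + 0.0977) / 0.3578 = 1.1268 which rounds to 1.13
d₂ = 1.1268 − 0.3578 = 0.7690 which rounds to 0.77
exp(−qT) = exp(−0.045·1.25) = 0.9453;  exp(−rT) = exp(−0.072·1.25) = 0.9139
N(−d₂) = N(-0.77) = 0.2206;  N(−d₁) = N(-1.13) = 0.1292
P = 70·0.9139·0.2206 − 95·0.9453·0.1292 = 14.1124 − 11.6026 = 2.5098

$2.51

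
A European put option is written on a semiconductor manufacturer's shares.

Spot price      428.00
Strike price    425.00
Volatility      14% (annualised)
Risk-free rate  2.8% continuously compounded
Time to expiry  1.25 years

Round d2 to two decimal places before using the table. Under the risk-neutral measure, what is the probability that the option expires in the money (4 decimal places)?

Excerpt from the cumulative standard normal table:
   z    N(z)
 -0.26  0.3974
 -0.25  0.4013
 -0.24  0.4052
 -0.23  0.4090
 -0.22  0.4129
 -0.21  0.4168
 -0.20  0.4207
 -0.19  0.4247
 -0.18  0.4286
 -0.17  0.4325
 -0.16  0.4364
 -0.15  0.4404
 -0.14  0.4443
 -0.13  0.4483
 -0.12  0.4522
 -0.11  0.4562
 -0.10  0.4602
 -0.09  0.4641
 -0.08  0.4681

0.4247

T = 1.25;  σ√T = 0.1565
d₁ = [ln(428/425) + (0.028 + 0.14²/2)·1.25] / 0.1565 = [0.0070 + 0.0473] / 0.1565 = 0.3468 → 0.35
d₂ = d₁ − σ√T = 0.3468 − 0.1565 = 0.1903 → 0.19
Pr(exercise) under Q = N(−d₂) = N(-0.19) = 0.4247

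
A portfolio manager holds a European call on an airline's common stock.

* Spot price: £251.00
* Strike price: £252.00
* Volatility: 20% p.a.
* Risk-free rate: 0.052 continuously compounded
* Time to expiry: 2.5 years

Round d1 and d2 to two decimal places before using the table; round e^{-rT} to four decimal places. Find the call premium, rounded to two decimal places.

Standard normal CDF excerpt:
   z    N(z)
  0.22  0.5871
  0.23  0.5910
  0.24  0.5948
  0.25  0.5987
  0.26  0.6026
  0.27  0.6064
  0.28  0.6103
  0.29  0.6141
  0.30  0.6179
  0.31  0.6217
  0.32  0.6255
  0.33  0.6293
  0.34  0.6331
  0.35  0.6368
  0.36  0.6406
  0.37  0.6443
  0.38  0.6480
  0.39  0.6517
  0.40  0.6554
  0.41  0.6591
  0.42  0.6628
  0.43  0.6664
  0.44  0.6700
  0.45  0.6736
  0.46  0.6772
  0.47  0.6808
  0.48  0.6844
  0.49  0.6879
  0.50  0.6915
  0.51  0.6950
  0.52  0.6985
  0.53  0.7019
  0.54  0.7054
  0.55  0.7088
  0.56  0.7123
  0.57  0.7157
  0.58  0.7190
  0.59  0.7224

£47.17

σ√T = 0.2 × 1.5811 = 0.3162
ln(S/K) + (r + σ²/2)T = ln(251/252) + (0.052 + 0.2²/2)·2.5 = -0.0040 + 0.1800 = 0.1760
d₁ = 0.1760 / 0.3162 = 0.5566 which rounds to 0.56
d₂ = d₁ − σ√T = 0.5566 − 0.3162 = 0.2404 which rounds to 0.24
e^(−rT) = e^(−0.052·2.5) = 0.8781
N(d₁) = N(0.56) = 0.7123;  N(d₂) = N(0.24) = 0.5948
C = 251·0.7123 − 252·0.8781·0.5948 = 178.7873 − 131.6181 = 47.1692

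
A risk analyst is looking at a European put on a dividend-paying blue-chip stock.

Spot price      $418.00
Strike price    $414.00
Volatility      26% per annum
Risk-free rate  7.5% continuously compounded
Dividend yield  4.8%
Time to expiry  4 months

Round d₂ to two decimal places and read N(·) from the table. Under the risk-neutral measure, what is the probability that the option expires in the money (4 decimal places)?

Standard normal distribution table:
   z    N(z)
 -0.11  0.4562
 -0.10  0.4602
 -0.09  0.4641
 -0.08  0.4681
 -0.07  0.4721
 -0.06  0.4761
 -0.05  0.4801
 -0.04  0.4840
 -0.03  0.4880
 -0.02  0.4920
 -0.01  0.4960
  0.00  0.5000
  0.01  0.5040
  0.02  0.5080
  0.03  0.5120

0.4801

T = 0.3333;  σ√T = 0.1501
d₁ = [ln(418/414) + (0.075 − 0.048 + 0.26²/2)·0.3333] / 0.1501 = [0.0096 + 0.0203] / 0.1501 = 0.1991 → 0.20
d₂ = d₁ − σ√T = 0.1991 − 0.1501 = 0.0490 → 0.05
Risk-neutral Pr[S_T < K] = N(−d₂) = N(-0.05) = 0.4801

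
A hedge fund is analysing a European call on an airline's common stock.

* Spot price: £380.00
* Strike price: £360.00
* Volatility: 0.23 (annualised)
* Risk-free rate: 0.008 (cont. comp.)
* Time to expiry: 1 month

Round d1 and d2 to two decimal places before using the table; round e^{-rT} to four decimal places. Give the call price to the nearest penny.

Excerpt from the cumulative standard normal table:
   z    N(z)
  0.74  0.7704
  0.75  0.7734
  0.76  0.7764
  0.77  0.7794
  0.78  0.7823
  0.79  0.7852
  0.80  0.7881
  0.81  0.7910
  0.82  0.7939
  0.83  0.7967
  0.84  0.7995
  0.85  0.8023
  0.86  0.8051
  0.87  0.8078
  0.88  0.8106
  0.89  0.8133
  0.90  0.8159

£23.46

σ√T = 0.23·√0.08333 = 0.0664
d₁ = [ln(380/360) + (0.008 + 0.23²/2)·0.08333] / 0.0664 = [0.0541 + 0.0029] / 0.0664 = 0.8576 → 0.86
d₂ = d₁ − σ√T = 0.8576 − 0.0664 = 0.7912 → 0.79
e^(−rT) = e^(−0.008·0.08333) = 0.9993
C = 380·N(0.86) − 360·0.9993·N(0.79) = 380·0.8051 − 360·0.9993·0.7852 = 305.9380 − 282.4741 = 23.4639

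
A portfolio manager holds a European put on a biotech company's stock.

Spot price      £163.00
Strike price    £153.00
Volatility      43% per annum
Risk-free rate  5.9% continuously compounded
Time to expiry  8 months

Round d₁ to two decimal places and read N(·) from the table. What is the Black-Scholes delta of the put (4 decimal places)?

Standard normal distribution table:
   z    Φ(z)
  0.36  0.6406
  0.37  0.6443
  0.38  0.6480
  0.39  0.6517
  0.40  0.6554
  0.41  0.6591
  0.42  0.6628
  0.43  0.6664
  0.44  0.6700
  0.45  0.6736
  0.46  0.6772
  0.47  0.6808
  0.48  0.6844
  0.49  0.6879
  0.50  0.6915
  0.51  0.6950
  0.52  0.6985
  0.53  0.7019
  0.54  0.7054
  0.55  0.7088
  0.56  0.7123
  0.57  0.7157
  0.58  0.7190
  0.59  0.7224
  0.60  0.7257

-0.3192

σ√T = 0.43·√0.6667 = 0.3511
ln(S/K) + (r + σ²/2)T = ln(163/153) + (0.059 + 0.43²/2)·0.6667 = 0.0633 + 0.1010 = 0.1643
d₁ = 0.1643 / 0.3511 = 0.4679 ≈ 0.47
N(d₁) = N(0.47) = 0.6808
Δ_put = N(d₁) − 1 = 0.6808 − 1 = -0.3192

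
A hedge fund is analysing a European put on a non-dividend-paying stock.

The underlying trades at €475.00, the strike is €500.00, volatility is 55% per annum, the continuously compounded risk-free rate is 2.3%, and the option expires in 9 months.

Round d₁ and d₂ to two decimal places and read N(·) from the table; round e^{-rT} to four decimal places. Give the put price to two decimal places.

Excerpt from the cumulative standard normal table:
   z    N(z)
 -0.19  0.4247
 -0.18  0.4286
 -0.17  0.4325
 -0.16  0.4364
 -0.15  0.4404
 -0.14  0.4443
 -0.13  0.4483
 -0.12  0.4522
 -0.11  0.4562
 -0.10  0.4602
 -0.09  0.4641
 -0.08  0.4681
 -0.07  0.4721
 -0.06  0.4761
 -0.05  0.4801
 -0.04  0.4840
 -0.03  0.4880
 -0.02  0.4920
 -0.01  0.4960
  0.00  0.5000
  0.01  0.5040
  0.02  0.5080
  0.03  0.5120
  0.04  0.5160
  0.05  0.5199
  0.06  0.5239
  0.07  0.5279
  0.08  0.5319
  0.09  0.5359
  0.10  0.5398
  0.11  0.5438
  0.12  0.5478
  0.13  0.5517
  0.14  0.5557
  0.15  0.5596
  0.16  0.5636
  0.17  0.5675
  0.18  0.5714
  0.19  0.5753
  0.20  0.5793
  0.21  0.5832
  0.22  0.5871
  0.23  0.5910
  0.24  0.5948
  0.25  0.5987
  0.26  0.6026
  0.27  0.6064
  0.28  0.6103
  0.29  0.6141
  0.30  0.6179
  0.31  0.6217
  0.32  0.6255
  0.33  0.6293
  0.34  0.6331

€100.10

σ√T = 0.55 × 0.8660 = 0.4763
d₁ = [ln(475/500) + (0.023 + ½·0.55²)·0.75] / (σ√T) = (-0.0513 + 0.1307) / 0.4763 = 0.1667 which rounds to 0.17
d₂ = 0.1667 − 0.4763 = -0.3096 which rounds to -0.31
exp(−rT) = exp(−0.023·0.75) = 0.9829
P = 500·0.9829·N(0.31) − 475·N(-0.17) = 500·0.9829·0.6217 − 475·0.4325 = 305.5345 − 205.4375 = 100.0970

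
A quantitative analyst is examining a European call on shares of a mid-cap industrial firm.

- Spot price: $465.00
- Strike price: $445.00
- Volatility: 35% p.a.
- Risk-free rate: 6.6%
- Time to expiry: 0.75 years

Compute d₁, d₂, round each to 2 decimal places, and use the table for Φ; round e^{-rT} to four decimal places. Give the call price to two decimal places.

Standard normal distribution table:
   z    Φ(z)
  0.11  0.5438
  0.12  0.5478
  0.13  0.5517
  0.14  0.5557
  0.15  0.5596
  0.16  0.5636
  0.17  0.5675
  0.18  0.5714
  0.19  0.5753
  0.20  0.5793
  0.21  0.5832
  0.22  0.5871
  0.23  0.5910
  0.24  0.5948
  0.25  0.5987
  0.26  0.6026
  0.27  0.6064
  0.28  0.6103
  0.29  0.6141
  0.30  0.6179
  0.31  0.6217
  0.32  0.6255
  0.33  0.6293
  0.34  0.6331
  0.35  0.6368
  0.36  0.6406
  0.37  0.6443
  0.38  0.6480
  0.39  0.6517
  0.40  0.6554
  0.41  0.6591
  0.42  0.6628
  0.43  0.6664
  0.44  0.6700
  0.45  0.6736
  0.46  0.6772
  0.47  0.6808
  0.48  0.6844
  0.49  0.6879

$76.21

σ√T = 0.35·√0.75 = 0.3031
d₁ = [ln(465/445) + (0.066 + 0.35²/2)·0.75] / 0.3031 = [0.0440 + 0.0954] / 0.3031 = 0.4599 ⇒ 0.46
d₂ = d₁ − σ√T = 0.4599 − 0.3031 = 0.1568 ⇒ 0.16
exp(−rT) = exp(−0.066·0.75) = 0.9517
N(d₁) = N(0.46) = 0.6772;  N(d₂) = N(0.16) = 0.5636
C = 465·0.6772 − 445·0.9517·0.5636 = 314.8980 − 238.6883 = 76.2097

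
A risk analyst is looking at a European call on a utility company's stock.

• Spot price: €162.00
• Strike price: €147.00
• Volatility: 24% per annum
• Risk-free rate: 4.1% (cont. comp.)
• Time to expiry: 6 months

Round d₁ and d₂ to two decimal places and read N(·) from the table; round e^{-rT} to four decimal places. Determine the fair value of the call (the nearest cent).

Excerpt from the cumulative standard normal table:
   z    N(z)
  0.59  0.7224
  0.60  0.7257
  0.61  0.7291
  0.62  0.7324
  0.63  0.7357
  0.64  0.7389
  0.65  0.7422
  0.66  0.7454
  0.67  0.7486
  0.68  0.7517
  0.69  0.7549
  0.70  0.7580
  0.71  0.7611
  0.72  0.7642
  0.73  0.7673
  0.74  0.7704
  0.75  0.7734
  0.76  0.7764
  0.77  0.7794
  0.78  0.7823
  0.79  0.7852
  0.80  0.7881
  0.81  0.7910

T = 0.5;  σ√T = 0.1697
ln(S/K) + (r + σ²/2)T = ln(162/147) + (0.041 + 0.24²/2)·0.5 = 0.0972 + 0.0349 = 0.1321
d₁ = 0.1321 / 0.1697 = 0.7782 ≈ 0.78
d₂ = d₁ − σ√T = 0.7782 − 0.1697 = 0.6085 ≈ 0.61
e^(−rT) = e^(−0.041·0.5) = 0.9797
C = 162·N(0.78) − 147·0.9797·N(0.61) = 162·0.7823 − 147·0.9797·0.7291 = 126.7326 − 105.0020 = 21.7306

€21.73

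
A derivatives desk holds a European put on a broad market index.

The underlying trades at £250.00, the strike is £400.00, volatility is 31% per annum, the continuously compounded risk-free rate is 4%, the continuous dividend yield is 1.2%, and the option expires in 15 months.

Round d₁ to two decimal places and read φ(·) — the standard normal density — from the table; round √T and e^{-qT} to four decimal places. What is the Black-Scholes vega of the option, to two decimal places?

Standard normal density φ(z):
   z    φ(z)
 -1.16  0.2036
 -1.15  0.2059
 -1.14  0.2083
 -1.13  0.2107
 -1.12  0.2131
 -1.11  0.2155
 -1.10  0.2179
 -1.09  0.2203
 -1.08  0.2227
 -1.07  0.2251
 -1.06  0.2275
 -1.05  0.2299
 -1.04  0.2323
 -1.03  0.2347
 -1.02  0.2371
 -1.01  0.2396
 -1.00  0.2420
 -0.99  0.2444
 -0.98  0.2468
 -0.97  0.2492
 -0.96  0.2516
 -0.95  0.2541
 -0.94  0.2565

61.32

σ√T = 0.31 × 1.1180 = 0.3466
d₁ = [ln(250/400) + (0.04 − 0.012 + 0.31²/2)·1.25] / 0.3466 = [-0.4700 + 0.0951] / 0.3466 = -1.0818 which rounds to -1.08
√T = √1.25 = 1.1180
φ(d₁) = φ(-1.08) = 0.2227
e^(−qT) = e^(−0.012·1.25) = 0.9851
vega = S·e^(−qT)·φ(d₁)·√T = 250·0.9851·0.2227·1.1180 = 61.3172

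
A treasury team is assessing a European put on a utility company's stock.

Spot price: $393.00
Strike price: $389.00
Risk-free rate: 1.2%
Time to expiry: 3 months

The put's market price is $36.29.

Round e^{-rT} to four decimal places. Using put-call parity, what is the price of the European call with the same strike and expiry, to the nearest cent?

$41.46

exp(−rT) = exp(−0.012·0.25) = 0.9970
Put-call parity: C − P = S − K·e^(−rT) = 393 − 389·0.9970 = 393 − 387.8330 = 5.1670
C = P + (C − P) = 36.29 + (5.1670) = 41.4570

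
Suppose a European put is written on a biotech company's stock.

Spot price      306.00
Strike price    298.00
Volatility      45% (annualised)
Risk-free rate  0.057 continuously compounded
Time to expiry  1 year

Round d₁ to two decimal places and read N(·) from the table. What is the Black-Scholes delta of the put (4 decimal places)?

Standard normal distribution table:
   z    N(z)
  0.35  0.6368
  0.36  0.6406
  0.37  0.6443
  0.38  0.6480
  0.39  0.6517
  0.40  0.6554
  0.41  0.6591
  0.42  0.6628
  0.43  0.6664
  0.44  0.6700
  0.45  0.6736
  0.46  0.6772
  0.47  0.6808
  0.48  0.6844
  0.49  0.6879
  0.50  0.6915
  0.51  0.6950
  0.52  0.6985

-0.3409

σ√T = 0.45 × 1.0000 = 0.4500
d₁ = [ln(306/298) + (0.057 + 0.45²/2)·1] / 0.4500 = [0.0265 + 0.1583] / 0.4500 = 0.4105 → 0.41
N(d₁) = N(0.41) = 0.6591
Δ_put = N(d₁) − 1 = 0.6591 − 1 = -0.3409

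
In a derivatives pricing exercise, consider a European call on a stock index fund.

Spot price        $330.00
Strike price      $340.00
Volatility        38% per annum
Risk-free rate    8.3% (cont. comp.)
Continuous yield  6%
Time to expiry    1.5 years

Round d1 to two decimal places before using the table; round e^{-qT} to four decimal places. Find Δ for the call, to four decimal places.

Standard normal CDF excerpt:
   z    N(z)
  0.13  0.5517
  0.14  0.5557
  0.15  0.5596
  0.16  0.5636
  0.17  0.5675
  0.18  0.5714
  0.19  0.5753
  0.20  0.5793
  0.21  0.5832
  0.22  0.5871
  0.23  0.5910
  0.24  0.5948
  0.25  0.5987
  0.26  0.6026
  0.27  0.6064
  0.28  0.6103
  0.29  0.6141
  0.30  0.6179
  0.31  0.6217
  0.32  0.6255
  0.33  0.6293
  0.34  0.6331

0.5436

σ√T = 0.38 × 1.2247 = 0.4654
d₁ = [ln(330/340) + (0.083 − 0.06 + ½·0.38²)·1.5] / (σ√T) = (-0.0299 + 0.1428) / 0.4654 = 0.2427 ≈ 0.24
N(d₁) = N(0.24) = 0.5948
Δ_call = e^(−qT)·N(d₁) = 0.9139·0.5948 = 0.5436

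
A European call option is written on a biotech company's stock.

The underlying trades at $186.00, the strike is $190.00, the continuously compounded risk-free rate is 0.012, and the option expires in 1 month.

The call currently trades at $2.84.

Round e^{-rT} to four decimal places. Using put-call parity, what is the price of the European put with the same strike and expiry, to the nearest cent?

$6.65

exp(−rT) = exp(−0.012·0.08333) = 0.9990
Put-call parity: C − P = S − K·e^(−rT) = 186 − 190·0.9990 = 186 − 189.8100 = -3.8100
P = C − (C − P) = 2.84 − (-3.8100) = 6.6500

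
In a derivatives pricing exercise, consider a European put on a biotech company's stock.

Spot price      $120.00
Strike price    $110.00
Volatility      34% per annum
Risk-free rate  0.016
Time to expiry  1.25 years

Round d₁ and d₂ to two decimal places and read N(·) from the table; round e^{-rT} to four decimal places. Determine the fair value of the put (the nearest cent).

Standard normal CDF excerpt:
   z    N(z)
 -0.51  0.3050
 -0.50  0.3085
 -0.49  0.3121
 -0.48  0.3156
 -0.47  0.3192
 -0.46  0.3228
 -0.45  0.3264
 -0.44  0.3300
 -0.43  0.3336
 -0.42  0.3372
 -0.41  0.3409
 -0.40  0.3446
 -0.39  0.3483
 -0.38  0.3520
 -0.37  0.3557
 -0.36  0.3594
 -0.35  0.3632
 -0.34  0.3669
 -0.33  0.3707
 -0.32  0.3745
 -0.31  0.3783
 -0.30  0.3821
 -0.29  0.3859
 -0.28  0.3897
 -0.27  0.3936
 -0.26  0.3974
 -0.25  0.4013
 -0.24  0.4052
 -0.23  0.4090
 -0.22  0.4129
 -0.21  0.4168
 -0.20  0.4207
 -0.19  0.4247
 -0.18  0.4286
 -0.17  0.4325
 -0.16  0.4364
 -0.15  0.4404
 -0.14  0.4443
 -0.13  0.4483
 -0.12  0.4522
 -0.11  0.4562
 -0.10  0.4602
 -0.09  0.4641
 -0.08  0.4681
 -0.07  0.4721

σ√T = 0.34 × 1.1180 = 0.3801
d₁ = [ln(120/110) + (0.016 + 0.34²/2)·1.25] / 0.3801 = [0.0870 + 0.0922] / 0.3801 = 0.4716 which rounds to 0.47
d₂ = d₁ − σ√T = 0.4716 − 0.3801 = 0.0914 which rounds to 0.09
e^(−rT) = e^(−0.016·1.25) = 0.9802
N(−d₂) = N(-0.09) = 0.4641;  N(−d₁) = N(-0.47) = 0.3192
P = 110·0.9802·0.4641 − 120·0.3192 = 50.0402 − 38.3040 = 11.7362

$11.74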